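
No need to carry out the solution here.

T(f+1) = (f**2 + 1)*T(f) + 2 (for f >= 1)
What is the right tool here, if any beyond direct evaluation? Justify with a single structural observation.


Technique: a summation factor — rescale the sequence by the product of the weights f**2 + 1 so far — the recurrence collapses to a plain running sum.


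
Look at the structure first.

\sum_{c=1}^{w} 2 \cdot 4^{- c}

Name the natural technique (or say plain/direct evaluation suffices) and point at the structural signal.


Diagnosis: the geometric series formula — consecutive terms stand in a fixed index-free ratio — the geometric sum formula closes it.


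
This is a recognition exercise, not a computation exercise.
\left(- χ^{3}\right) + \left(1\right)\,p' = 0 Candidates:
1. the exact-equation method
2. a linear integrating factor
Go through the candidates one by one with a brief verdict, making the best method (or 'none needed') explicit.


Diagnosis: no special technique — with p absent the equation is not coupled at all: direct integration in χ.
- the exact-equation method: the unknown never enters the equation — exactness holds emptily, with nothing for the method to add.
- a linear integrating factor — the linear template holds only trivially here (the unknown is absent, so the coefficient is zero) — the method is not the natural label.


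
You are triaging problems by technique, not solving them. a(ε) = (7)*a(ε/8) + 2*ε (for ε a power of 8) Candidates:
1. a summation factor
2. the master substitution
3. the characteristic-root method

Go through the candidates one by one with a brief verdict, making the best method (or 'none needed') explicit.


Diagnosis: the master substitution — divide-the-index recursion (ε/8 inside the call) straightens out once the index is rewritten as 8^m.
- a summation factor — the recursion divides its index rather than shifting it — there is no previous-term chain for a summation factor to telescope.
- the master substitution: applies; the problem has the shape this method handles.
- the characteristic-root method — the recursion divides its index rather than shifting it — outside the constant-shift family the root method covers.


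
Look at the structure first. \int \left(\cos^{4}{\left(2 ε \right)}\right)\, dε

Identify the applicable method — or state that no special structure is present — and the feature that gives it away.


Verdict: a trigonometric identity — the even trigonometric power \cos^{4}{\left(2 ε \right)} reduces by a double-angle identity before any integration is attempted.


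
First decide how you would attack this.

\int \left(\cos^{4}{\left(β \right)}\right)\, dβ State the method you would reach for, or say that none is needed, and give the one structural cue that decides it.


Verdict: a trigonometric identity — \cos^{4}{\left(β \right)} calls for power reduction: rewrite via double angles before any antiderivative is attempted.


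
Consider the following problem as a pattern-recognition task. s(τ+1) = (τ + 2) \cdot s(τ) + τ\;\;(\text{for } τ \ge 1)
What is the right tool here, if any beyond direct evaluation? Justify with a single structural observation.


Method: a summation factor — an index-dependent multiplier τ + 2 rules out characteristic roots; a summation factor converts it to a pure difference.


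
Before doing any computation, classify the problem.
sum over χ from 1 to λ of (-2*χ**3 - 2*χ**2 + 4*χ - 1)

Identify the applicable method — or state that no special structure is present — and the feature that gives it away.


Technique: no special technique — no ratio, no shift structure, no binomial pattern: sum the constant-multiple powers of χ with known formulas.


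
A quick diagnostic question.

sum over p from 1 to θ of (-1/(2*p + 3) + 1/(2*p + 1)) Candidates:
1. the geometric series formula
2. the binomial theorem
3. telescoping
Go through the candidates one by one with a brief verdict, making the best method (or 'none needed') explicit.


Best approach: telescoping — write out three consecutive terms and watch the interior cancel: the advanced copy one term subtracts reappears as the very next term's leading piece, pair after pair.
- the geometric series formula — consecutive terms are not related by a fixed multiplier.
- the binomial theorem — there is no sum-raised-to-a-power identity hiding in these terms.
- telescoping — yes, a natural case for it.


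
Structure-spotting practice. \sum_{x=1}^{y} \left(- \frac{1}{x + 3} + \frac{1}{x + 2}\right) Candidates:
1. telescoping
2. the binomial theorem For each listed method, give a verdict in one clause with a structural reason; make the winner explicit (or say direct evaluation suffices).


Method: telescoping — a difference of consecutive values of one function (\frac{1}{x + 2} at one index and the next) — telescoping by construction.
- telescoping: a fit — the right tool for this form.
- the binomial theorem: the summand does not match any term pattern of an expanded binomial power.


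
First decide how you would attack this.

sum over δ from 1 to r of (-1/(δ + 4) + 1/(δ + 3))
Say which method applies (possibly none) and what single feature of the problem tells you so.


Diagnosis: telescoping — the piece each term subtracts is 1/(δ + 3) advanced by one index, and it reappears with a plus sign leading the following term — the sum collapses to its boundary terms.


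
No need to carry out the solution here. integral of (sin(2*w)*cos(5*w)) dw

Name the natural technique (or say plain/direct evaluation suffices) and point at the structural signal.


Best approach: a trigonometric identity — cross-frequency products like sin(2*w)*cos(5*w) are the textbook product-to-sum case — the identity converts them to directly integrable sinusoids.


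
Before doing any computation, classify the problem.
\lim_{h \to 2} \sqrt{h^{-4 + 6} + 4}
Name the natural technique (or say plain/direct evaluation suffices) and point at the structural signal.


Best approach: no special technique — no denominator vanishes and nothing blows up at 2: direct substitution is the whole computation.


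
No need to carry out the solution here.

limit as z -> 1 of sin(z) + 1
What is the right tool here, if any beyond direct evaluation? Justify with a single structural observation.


Diagnosis: no special technique — the expression is continuous at the evaluation point — substitute directly; no indeterminate form appears.


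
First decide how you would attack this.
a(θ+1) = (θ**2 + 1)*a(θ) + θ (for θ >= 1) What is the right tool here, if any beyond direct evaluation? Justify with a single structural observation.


Best approach: a summation factor — one-term recursion with variable weight θ**2 + 1 is solved by product normalization, not by root-finding.


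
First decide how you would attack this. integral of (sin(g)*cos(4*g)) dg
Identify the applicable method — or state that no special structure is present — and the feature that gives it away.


Technique: a trigonometric identity — the identity turns sin(g)*cos(4*g) into two lone cosines/sines, each trivially integrable.


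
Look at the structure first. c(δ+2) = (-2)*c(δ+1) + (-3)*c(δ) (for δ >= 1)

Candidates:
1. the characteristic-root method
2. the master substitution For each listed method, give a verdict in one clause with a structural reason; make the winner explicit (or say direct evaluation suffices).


Best approach: the characteristic-root method — fixed numeric weights on consecutive terms and no forcing term added: the root method in its home territory.
- the characteristic-root method — yes — fits the structure here.
- the master substitution — with no divided-index recursive call, reindexing by powers of a base buys nothing.


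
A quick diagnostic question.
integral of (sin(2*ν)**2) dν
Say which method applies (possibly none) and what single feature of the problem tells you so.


Method: a trigonometric identity — the even trigonometric power sin(2*ν)**2 reduces by a double-angle identity before any integration is attempted.


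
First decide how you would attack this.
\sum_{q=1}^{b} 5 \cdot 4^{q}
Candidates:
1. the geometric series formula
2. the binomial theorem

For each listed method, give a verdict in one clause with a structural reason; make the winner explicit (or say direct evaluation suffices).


Method: the geometric series formula — each term is 4 times the previous one, so the geometric-series formula applies directly.
- the geometric series formula: applies; the problem has the shape this method handles.
- the binomial theorem: no binomial coefficients pair up with complementary powers here.


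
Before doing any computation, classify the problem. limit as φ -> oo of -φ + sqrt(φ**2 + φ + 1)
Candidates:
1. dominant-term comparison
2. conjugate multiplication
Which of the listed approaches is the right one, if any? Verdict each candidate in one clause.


Verdict: conjugate multiplication — neither sqrt(φ**2 + φ + 1) nor φ converges alone, so rewrite their difference as a conjugate-rationalized quotient first.
- dominant-term comparison: no ranking of term growth rates resolves the limit here.
- conjugate multiplication — yes, a natural case for it.


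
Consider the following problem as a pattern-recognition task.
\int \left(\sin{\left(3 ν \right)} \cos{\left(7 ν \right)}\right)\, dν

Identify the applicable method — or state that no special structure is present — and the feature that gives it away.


Technique: a trigonometric identity — cross-frequency products like \sin{\left(3 ν \right)} \cos{\left(7 ν \right)} are the textbook product-to-sum case — the identity converts them to directly integrable sinusoids.


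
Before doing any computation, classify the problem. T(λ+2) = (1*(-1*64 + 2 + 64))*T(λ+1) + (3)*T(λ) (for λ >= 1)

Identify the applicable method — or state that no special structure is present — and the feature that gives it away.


Best approach: the characteristic-root method — because shifting λ leaves the equation's coefficients unchanged, exponential trials reduce it to algebra.


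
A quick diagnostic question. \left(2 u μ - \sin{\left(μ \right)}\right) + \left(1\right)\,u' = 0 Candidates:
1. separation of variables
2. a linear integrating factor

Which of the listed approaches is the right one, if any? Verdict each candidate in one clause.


Verdict: a linear integrating factor — the unknown enters only to the first power against a nonzero forcing term — the integrating-factor template applies directly.
- separation of variables — the two dependences are entangled, not a clean product of one-variable pieces.
- a linear integrating factor — a fit — the right tool for this form.


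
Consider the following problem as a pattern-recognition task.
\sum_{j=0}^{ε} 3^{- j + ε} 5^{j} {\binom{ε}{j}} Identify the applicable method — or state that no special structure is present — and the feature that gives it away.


Method: the binomial theorem — binomial coefficients against complementary powers of 5 and 3: recognize the binomial expansion and resum.


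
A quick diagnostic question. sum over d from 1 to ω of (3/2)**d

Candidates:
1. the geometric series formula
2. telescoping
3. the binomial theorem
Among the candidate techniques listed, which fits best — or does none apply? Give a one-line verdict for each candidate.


Diagnosis: the geometric series formula — term-over-term division gives 3/2 every time — index-free ratio, geometric sum formula applies.
- the geometric series formula — yes — fits the structure here.
- telescoping — writing out consecutive terms as given produces no pairwise cancellation.
- the binomial theorem — the summand does not match any term pattern of an expanded binomial power.


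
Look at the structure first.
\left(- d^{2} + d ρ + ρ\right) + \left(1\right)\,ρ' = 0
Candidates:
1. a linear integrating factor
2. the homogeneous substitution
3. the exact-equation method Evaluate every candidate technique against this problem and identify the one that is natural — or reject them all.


Method: a linear integrating factor — linear in the unknown with genuine forcing: multiply through by the exponential of the integrated coefficient and the left side closes into one derivative.
- a linear integrating factor: yes, a natural case for it.
- the homogeneous substitution — the slope does not depend on the ratio of the variables alone.
- the exact-equation method — exactness fails on the nose — the mixed partials do not match.


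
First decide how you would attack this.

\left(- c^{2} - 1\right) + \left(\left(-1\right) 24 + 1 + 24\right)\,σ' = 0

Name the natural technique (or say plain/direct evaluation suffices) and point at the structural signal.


Diagnosis: no special technique — the slope is a pure function of c; integrate both sides and be done.


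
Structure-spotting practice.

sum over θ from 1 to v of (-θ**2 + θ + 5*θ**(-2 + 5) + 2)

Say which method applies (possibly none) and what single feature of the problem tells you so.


Technique: no special technique — recognize the absence of structure: constant-multiple powers of θ summed plainly, no special method required.


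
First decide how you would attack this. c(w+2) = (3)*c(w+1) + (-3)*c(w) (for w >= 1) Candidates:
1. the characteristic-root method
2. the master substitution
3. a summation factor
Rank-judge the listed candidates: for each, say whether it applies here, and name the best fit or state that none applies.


Best approach: the characteristic-root method — no index-dependence in the weights and nothing inhomogeneous: classic characteristic-equation setup.
- the characteristic-root method — yes — fits the structure here.
- the master substitution: there is no divide-the-index recursive argument.
- a summation factor: a summation factor telescopes one-step recursions; this one carries higher-order memory.


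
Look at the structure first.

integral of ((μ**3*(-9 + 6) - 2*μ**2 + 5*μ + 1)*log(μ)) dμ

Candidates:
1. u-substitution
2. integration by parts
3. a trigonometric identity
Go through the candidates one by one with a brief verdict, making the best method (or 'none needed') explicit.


Technique: integration by parts — the logarithm log(μ) wants to be differentiated, not integrated; parts makes that legal.
- u-substitution: no subexpression of the integrand pairs with its own derivative as a factor — individual terms may offer their own substitutions, but any change of variable covering the whole integral would have to be constructed from outside the expression.
- integration by parts — yes — fits the structure here.
- a trigonometric identity: there is no trigonometric structure at all — the integrand carries no sine or cosine to rewrite.


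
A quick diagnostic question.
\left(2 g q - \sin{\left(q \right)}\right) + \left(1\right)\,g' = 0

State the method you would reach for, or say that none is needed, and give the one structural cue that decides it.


Method: a linear integrating factor — the unknown enters only to the first power against a nonzero forcing term — the integrating-factor template applies directly.


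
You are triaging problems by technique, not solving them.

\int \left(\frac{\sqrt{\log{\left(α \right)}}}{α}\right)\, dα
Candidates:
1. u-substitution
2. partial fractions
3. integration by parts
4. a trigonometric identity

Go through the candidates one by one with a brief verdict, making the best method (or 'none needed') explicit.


Verdict: u-substitution — structure check: outer function, inner expression \log{\left(α \right)}, inner derivative as a factor — the classic u = \log{\left(α \right)} pattern.
- u-substitution: applicable, and directly so.
- partial fractions: there is no rational-function structure to decompose.
- integration by parts: the nonconstant-polynomial-times-standard-kernel pattern (an exp, sine, cosine, or logarithm partner) is absent.
- a trigonometric identity: no sine or cosine appears, so there is nothing for a trigonometric identity to act on.


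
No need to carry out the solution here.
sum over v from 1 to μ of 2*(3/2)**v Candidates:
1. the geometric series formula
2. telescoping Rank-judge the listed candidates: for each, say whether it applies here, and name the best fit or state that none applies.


Technique: the geometric series formula — consecutive terms stand in a fixed index-free ratio — the geometric sum formula closes it.
- the geometric series formula: yes — fits the structure here.
- telescoping — as presented, consecutive terms share no shifted copy to cancel against — no rewrite is on display to change that.


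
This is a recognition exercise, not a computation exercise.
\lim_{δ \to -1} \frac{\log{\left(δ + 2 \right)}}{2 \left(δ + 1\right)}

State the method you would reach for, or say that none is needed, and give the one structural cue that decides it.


Verdict: l'Hôpital's rule (0/0) — both numerator and denominator vanish at -1: the genuine 0/0 indeterminate that l'Hôpital exists for. A first-order expansion at the point is an equally standard path; the rule packages it.


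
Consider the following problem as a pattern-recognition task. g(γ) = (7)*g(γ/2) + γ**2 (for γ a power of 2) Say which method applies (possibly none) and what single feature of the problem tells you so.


Best approach: the master substitution — the argument contracts 2-fold per step: reindex γ exponentially and solve the linear recurrence in the new index.


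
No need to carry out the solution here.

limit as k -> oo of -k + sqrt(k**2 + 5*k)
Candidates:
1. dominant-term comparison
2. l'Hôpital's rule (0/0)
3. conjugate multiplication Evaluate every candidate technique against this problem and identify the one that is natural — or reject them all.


Verdict: conjugate multiplication — an infinity-minus-infinity difference with a surviving radical — multiply by the conjugate to cancel the divergence.
- dominant-term comparison — this limit is not decided by comparing leading-term growth at infinity.
- l'Hôpital's rule (0/0) — the expression is a difference driving to ∞ − ∞, not a 0/0 quotient — there is no ratio for the rule to differentiate.
- conjugate multiplication: applies; the problem has the shape this method handles.


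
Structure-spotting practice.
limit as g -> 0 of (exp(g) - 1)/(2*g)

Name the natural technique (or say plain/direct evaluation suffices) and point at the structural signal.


Diagnosis: l'Hôpital's rule (0/0) — substituting 0 gives 0 over 0; differentiate top and bottom once and re-evaluate. One could equally expand both pieces locally and compare leading terms; the rule does that in one stroke.


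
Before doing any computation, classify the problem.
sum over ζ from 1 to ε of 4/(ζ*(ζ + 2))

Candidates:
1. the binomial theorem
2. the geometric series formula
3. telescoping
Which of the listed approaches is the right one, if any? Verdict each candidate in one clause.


Best approach: telescoping — 4/(ζ*(ζ + 2)) decomposes into shift-paired simple fractions; the series telescopes to finitely many boundary pieces.
- the binomial theorem: the terms do not reassemble into a binomial power.
- the geometric series formula: dividing successive terms gives an index-dependent quantity, not a constant.
- telescoping: a fit — the right tool for this form.


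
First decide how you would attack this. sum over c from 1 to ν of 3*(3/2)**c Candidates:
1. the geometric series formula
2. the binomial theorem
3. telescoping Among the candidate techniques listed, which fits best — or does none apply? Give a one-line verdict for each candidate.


Verdict: the geometric series formula — check a ratio of consecutive terms: it is 3/2, independent of the index, so the geometric formula closes the sum.
- the geometric series formula: yes — fits the structure here.
- the binomial theorem: the terms lack the binomial-coefficient-weighted complementary-power pattern of an expansion.
- telescoping: the terms as presented offer no neighboring cancellation — a telescoping rewrite may exist, but the displayed structure does not hand one over.


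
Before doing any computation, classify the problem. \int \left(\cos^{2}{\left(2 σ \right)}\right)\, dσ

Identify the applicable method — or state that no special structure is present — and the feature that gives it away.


Method: a trigonometric identity — \cos^{2}{\left(2 σ \right)} carries an even exponent — trade it for double-angle cosines before integrating.


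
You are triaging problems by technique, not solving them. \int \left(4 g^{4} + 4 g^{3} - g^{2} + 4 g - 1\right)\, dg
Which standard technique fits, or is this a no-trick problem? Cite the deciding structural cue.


Technique: no special technique — the integrand is a sum of constant multiples of powers of g — integrate term by term.


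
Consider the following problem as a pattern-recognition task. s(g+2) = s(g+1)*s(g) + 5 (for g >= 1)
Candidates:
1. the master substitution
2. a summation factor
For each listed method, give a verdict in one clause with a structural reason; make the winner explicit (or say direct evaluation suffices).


Verdict: no special technique — each new value is a nonlinear function of earlier ones — scaling arguments and superposition both fail.
- the master substitution — the recursion shifts the index rather than dividing it.
- a summation factor — the recursion is nonlinear — outside the first-order linear family a summation factor addresses.


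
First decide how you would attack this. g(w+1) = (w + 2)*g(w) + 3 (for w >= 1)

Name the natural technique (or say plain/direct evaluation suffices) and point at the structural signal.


Verdict: a summation factor — with the index-dependent coefficient w + 2, dividing by the cumulative product turns the left side into a pure difference.


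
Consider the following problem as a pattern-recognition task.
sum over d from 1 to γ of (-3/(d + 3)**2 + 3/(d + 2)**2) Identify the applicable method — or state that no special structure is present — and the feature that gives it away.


Technique: telescoping — the generic term is a one-step difference of 3/(d + 2)**2, so partial sums shortcut to endpoint evaluation.


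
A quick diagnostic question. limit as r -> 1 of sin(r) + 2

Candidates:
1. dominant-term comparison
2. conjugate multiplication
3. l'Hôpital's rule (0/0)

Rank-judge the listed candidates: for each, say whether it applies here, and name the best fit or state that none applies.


Verdict: no special technique — nothing blocks direct substitution at 1: plug in and finish.
- dominant-term comparison: leading-power comparison does not apply to this form.
- conjugate multiplication: no difference of divergent radicals appears, so rationalizing has nothing to cancel.
- l'Hôpital's rule (0/0): evaluation at the point is determinate, so the rule has nothing to repair.


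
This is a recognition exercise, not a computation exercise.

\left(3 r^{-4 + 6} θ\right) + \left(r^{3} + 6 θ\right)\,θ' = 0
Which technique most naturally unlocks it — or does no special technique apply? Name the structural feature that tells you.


Technique: the exact-equation method — equality of cross partials is the green light — assemble the potential function term by term.


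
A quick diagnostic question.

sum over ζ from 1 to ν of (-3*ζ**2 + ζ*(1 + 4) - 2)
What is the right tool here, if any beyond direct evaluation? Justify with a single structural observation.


Technique: no special technique — recognize the absence of structure: constant-multiple powers of ζ summed plainly, no special method required.


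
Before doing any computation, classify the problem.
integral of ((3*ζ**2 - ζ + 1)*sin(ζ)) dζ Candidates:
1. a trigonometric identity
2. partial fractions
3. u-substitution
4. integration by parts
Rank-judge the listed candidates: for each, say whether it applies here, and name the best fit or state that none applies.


Method: integration by parts — 3*ζ**2 - ζ + 1 dies after finitely many derivatives while sin(ζ) cycles under integration — the tabular/parts setup.
- a trigonometric identity — no even trigonometric power and no product of distinct frequencies to rewrite.
- partial fractions — there is no rational-function structure to decompose.
- u-substitution — no subexpression of the integrand serves as a whole-integral substitution inner — individual terms may offer their own, but none carries its derivative as a factor of the full integrand; a working change of variable would have to be constructed from outside the expression.
- integration by parts — applies; the problem has the shape this method handles.


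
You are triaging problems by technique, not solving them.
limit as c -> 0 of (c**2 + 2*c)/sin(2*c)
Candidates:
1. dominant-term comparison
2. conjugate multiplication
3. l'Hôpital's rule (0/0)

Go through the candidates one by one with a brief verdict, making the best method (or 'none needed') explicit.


Method: l'Hôpital's rule (0/0) — both numerator and denominator vanish at 0: the genuine 0/0 indeterminate that l'Hôpital exists for. A first-order expansion at the point is an equally standard path; the rule packages it.
- dominant-term comparison — this limit is not decided by comparing polynomial growth at infinity.
- conjugate multiplication: no divergent radical difference is present for a conjugate pair to cancel.
- l'Hôpital's rule (0/0) — yes, a natural case for it.


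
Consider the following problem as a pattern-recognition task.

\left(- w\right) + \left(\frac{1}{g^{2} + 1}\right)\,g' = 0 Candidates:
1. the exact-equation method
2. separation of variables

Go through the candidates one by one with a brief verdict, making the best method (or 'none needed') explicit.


Best approach: separation of variables — solved for the derivative, the right side splits multiplicatively into a function of each variable alone — divide and integrate each side.
- the exact-equation method: with no real cross-dependence between the variables, the exact-equation machinery is a detour rather than the natural reading.
- separation of variables: yes, a natural case for it.


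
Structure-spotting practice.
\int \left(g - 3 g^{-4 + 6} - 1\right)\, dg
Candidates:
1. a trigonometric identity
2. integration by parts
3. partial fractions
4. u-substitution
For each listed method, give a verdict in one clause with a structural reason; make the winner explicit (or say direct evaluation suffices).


Diagnosis: no special technique — the integrand is a sum of constant multiples of powers of g — integrate term by term.
- a trigonometric identity: there is no trigonometric structure at all — the integrand carries no sine or cosine to rewrite.
- integration by parts: splitting off a factor buys nothing — the integrand integrates directly without parts.
- partial fractions: there is no rational-function structure to decompose.
- u-substitution — no substitution does more than relabel what direct integration already handles.


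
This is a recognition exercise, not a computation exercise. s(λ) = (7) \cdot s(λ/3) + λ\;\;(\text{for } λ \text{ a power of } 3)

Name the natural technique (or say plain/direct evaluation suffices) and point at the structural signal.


Verdict: the master substitution — treat m = log base 3 of λ as the new clock: one recursion step advances m by one while λ scales by 3.


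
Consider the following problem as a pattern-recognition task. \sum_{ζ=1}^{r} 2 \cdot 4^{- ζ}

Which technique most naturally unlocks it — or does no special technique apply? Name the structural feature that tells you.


Technique: the geometric series formula — consecutive terms stand in a fixed index-free ratio — the geometric sum formula closes it.


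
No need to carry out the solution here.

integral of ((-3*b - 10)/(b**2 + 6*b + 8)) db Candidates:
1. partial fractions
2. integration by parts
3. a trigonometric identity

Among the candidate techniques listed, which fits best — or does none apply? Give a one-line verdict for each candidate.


Verdict: partial fractions — the denominator b**2 + 6*b + 8 factors, so the quotient decomposes into elementary partial fractions term by term.
- partial fractions: yes, a natural case for it.
- integration by parts — the integrand does not split as a nonconstant polynomial times an exp, sine, cosine of a linear argument, or logarithm — no polynomial-kernel parts product to differentiate one side of.
- a trigonometric identity — no sine or cosine appears, so there is nothing for a trigonometric identity to act on.


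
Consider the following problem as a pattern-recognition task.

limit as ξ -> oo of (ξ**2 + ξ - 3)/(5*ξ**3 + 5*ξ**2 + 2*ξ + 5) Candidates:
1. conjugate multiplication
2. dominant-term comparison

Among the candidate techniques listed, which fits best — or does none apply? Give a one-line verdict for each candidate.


Verdict: dominant-term comparison — divide by the highest power of ξ present: lower-order terms vanish and the dominant ratio remains.
- conjugate multiplication: no divergent radical difference is present for a conjugate pair to cancel.
- dominant-term comparison: yes, a natural case for it.


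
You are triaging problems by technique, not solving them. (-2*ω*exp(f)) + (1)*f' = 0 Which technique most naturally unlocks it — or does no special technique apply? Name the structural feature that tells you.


Verdict: separation of variables — one side of the product carries the independent variable, the other the unknown — the textbook separation shape.


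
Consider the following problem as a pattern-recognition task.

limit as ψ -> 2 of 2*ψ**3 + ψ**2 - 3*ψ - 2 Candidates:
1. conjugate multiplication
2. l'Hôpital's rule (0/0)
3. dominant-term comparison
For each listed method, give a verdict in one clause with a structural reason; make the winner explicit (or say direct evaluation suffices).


Method: no special technique — no zero denominators, no indeterminate clash at 2 — substitute and read off the value.
- conjugate multiplication: multiplying by a conjugate would not remove any indeterminacy here.
- l'Hôpital's rule (0/0): evaluation at the point is determinate, so the rule has nothing to repair.
- dominant-term comparison: no ranking of term growth rates resolves the limit here.


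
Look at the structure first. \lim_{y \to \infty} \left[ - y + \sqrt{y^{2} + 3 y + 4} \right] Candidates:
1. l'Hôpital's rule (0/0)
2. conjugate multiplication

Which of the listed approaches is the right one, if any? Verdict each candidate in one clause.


Verdict: conjugate multiplication — two divergent pieces with a minus sign between them and a radical in the mix: rationalize \sqrt{y^{2} + 3 y + 4} - y before any limit law applies.
- l'Hôpital's rule (0/0): substitution produces ∞ − ∞ rather than a vanishing quotient; the rule needs a 0/0 ratio to act on.
- conjugate multiplication — applicable, and directly so.


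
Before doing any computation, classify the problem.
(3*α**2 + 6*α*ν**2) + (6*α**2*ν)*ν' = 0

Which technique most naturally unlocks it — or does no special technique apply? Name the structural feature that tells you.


Verdict: the exact-equation method — the mixed-partials test passes for 3*α**2 + 6*α*ν**2 and 6*α**2*ν, so a potential function exists as presented.


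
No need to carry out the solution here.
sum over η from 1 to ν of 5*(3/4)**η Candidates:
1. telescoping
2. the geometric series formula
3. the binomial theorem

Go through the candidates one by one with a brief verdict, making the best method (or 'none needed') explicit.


Verdict: the geometric series formula — each summand is the previous one scaled by 3/4; that constant multiplier is itself the geometric structure.
- telescoping — writing out consecutive terms as given produces no pairwise cancellation.
- the geometric series formula: applies; the problem has the shape this method handles.
- the binomial theorem — no binomial coefficients pair up with complementary powers here.


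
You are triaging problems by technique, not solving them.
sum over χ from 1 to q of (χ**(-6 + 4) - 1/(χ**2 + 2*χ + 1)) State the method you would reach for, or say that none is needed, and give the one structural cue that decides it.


Best approach: telescoping — this sum is a zipper: each term contributes χ**(-6 + 4) and removes the next index's value, which the following term puts back, closing term by term.


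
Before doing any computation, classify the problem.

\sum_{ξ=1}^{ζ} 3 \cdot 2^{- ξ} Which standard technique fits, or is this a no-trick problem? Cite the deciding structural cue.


Method: the geometric series formula — consecutive terms stand in a fixed index-free ratio — the geometric sum formula closes it.


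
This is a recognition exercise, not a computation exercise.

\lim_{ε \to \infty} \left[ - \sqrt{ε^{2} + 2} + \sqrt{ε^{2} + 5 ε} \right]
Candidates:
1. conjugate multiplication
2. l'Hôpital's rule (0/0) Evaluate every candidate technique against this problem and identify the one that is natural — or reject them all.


Technique: conjugate multiplication — an infinity-minus-infinity difference with a surviving radical — multiply by the conjugate to cancel the divergence.
- conjugate multiplication — yes — fits the structure here.
- l'Hôpital's rule (0/0) — the expression is a difference driving to ∞ − ∞, not a 0/0 quotient — there is no ratio for the rule to differentiate.


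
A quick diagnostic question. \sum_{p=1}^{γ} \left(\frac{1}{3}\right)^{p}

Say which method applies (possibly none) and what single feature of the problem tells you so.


Best approach: the geometric series formula — the ratio of consecutive terms is the constant \frac{1}{3}, independent of the index — a geometric sum.


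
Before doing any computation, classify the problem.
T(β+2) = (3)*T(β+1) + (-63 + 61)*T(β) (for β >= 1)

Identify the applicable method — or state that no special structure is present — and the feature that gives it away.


Diagnosis: the characteristic-root method — no index-dependence in the weights and nothing inhomogeneous: classic characteristic-equation setup.


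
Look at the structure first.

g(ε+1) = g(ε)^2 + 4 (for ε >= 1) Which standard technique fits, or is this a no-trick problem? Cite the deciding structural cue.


Verdict: no special technique — the map from one term to the next is curved, not linear, so linear closed-form machinery does not attach.


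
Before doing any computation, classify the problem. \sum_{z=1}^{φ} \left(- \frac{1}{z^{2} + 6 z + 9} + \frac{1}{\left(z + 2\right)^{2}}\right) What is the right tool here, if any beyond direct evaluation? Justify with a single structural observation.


Diagnosis: telescoping — this sum is a zipper: each term contributes \frac{1}{\left(z + 2\right)^{2}} and removes the next index's value, which the following term puts back, closing term by term.


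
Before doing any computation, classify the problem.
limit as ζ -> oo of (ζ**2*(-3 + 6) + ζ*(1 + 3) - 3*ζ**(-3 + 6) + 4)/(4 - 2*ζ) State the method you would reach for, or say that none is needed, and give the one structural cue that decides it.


Verdict: dominant-term comparison — divide through by the highest power of ζ; every lower-order term dies and the dominant terms decide the limit. As a single quotient, the ∞/∞ shape would yield to repeated differentiation as well — the growth comparison gets there in one look.


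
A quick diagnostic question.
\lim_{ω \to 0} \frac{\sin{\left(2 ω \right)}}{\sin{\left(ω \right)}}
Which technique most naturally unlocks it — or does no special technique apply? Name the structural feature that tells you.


Technique: l'Hôpital's rule (0/0) — plug in 0: top and bottom both hit zero, so differentiate each and retry. The standard small-argument limits would also carry it; the rule is the systematic route.


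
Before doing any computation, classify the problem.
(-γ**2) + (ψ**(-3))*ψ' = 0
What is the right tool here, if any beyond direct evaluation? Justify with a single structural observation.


Best approach: separation of variables — solved for the derivative, the right side splits multiplicatively into a function of each variable alone — divide and integrate each side. An exactness check succeeds on this form as well — separation and the potential function arrive at the same answer, separation more directly.


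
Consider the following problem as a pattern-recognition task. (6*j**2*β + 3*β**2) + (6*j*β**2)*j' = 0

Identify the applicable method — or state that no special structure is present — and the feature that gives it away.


Best approach: the exact-equation method — the mixed-partials test passes for 6*j**2*β + 3*β**2 and 6*j*β**2, so a potential function exists as presented.


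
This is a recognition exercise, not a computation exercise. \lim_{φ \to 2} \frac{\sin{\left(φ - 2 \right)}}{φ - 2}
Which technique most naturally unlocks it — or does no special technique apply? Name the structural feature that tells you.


Diagnosis: l'Hôpital's rule (0/0) — the 0/0 form at 2 is the signature situation for l'Hôpital's rule. A first-order expansion at the point is an equally standard path; the rule packages it.


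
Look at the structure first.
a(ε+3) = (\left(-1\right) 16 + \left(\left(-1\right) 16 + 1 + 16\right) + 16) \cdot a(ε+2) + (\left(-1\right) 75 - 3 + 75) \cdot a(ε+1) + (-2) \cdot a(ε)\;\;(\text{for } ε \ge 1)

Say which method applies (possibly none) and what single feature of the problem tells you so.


Best approach: the characteristic-root method — fixed numeric weights on consecutive terms and no forcing term added: the root method in its home territory.


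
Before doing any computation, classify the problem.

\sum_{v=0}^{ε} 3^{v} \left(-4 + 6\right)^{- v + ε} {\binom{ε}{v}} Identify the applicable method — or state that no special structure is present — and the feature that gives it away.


Verdict: the binomial theorem — terms weighting {\binom{ε}{v}} against matched powers of 3 and (-4 + 6) reassemble into (3 + (-4 + 6))^ε by the binomial theorem.


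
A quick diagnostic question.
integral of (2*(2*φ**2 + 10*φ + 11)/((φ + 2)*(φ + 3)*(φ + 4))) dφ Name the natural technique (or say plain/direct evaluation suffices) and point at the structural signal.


Technique: partial fractions — the bottom factors while the top stays lower-degree — split into simple fractions and integrate piece by piece.


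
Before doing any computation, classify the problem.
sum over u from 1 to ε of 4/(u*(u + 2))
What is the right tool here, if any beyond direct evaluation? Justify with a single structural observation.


Best approach: telescoping — integer-spaced poles in 4/(u*(u + 2)) are the telescoping signature in disguise.


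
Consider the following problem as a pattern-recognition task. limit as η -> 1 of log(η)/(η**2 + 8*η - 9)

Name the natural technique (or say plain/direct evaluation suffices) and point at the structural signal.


Best approach: l'Hôpital's rule (0/0) — numerator and denominator both vanish at 1 — a genuine 0/0 form, which is exactly when l'Hôpital applies. A local series expansion at the point resolves it as well; the rule is the packaged version of that step.


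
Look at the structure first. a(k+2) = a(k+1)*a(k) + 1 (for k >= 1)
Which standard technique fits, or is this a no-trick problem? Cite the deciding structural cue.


Technique: no special technique — no ansatz, no master substitution, no summation factor survives the nonlinearity here.
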